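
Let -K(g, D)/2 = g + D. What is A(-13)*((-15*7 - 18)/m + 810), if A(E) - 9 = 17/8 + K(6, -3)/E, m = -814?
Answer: 794652915/84656 ≈ 9386.8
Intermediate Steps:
K(g, D) = -2*D - 2*g (K(g, D) = -2*(g + D) = -2*(D + g) = -2*D - 2*g)
A(E) = 89/8 - 6/E (A(E) = 9 + (17/8 + (-2*(-3) - 2*6)/E) = 9 + (17*(1/8) + (6 - 12)/E) = 9 + (17/8 - 6/E) = 89/8 - 6/E)
A(-13)*((-15*7 - 18)/m + 810) = (89/8 - 6/(-13))*((-15*7 - 18)/(-814) + 810) = (89/8 - 6*(-1/13))*((-105 - 18)*(-1/814) + 810) = (89/8 + 6/13)*(-123*(-1/814) + 810) = 1205*(123/814 + 810)/104 = (1205/104)*(659463/814) = 794652915/84656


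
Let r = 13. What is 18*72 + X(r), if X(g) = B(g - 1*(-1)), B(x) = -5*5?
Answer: 1271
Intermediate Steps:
B(x) = -25
X(g) = -25
18*72 + X(r) = 18*72 - 25 = 1296 - 25 = 1271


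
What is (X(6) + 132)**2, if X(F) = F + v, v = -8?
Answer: 16900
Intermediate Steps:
X(F) = -8 + F (X(F) = F - 8 = -8 + F)
(X(6) + 132)**2 = ((-8 + 6) + 132)**2 = (-2 + 132)**2 = 130**2 = 16900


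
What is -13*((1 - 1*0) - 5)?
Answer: 52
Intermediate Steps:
-13*((1 - 1*0) - 5) = -13*((1 + 0) - 5) = -13*(1 - 5) = -13*(-4) = 52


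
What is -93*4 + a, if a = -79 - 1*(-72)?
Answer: -379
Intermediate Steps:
a = -7 (a = -79 + 72 = -7)
-93*4 + a = -93*4 - 7 = -372 - 7 = -379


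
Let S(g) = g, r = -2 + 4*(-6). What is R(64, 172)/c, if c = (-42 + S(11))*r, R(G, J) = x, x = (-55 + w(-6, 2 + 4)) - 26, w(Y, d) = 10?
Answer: -71/806 ≈ -0.088089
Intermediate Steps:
r = -26 (r = -2 - 24 = -26)
x = -71 (x = (-55 + 10) - 26 = -45 - 26 = -71)
R(G, J) = -71
c = 806 (c = (-42 + 11)*(-26) = -31*(-26) = 806)
R(64, 172)/c = -71/806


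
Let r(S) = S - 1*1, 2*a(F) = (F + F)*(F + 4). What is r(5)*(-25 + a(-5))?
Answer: -80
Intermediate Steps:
a(F) = F*(4 + F) (a(F) = ((F + F)*(F + 4))/2 = ((2*F)*(4 + F))/2 = (2*F*(4 + F))/2 = F*(4 + F))
r(S) = -1 + S (r(S) = S - 1 = -1 + S)
r(5)*(-25 + a(-5)) = (-1 + 5)*(-25 - 5*(4 - 5)) = 4*(-25 - 5*(-1)) = 4*(-25 + 5) = 4*(-20) = -80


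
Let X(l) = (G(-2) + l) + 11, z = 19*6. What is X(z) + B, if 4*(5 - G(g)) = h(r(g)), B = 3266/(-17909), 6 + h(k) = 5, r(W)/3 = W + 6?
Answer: 9317525/71636 ≈ 130.07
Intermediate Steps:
r(W) = 18 + 3*W (r(W) = 3*(W + 6) = 3*(6 + W) = 18 + 3*W)
h(k) = -1 (h(k) = -6 + 5 = -1)
B = -3266/17909 (B = 3266*(-1/17909) = -3266/17909 ≈ -0.18237)
z = 114
G(g) = 21/4 (G(g) = 5 - ¼*(-1) = 5 + ¼ = 21/4)
X(l) = 65/4 + l (X(l) = (21/4 + l) + 11 = 65/4 + l)
X(z) + B = (65/4 + 114) - 3266/17909 = 521/4 - 3266/17909 = 9317525/71636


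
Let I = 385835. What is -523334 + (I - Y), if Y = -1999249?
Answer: 1861750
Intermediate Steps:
-523334 + (I - Y) = -523334 + (385835 - 1*(-1999249)) = -523334 + (385835 + 1999249) = -523334 + 2385084 = 1861750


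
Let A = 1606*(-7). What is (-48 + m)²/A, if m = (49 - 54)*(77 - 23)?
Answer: -50562/5621 ≈ -8.9952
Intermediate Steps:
m = -270 (m = -5*54 = -270)
A = -11242
(-48 + m)²/A = (-48 - 270)²/(-11242) = (-318)²*(-1/11242) = 101124*(-1/11242) = -50562/5621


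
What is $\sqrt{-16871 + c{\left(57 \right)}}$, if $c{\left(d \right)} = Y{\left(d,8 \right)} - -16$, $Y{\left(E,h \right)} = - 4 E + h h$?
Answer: $3 i \sqrt{1891} \approx 130.46 i$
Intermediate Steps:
$Y{\left(E,h \right)} = h^{2} - 4 E$ ($Y{\left(E,h \right)} = - 4 E + h^{2} = h^{2} - 4 E$)
$c{\left(d \right)} = 80 - 4 d$ ($c{\left(d \right)} = \left(8^{2} - 4 d\right) - -16 = \left(64 - 4 d\right) + 16 = 80 - 4 d$)
$\sqrt{-16871 + c{\left(57 \right)}} = \sqrt{-16871 + \left(80 - 228\right)} = \sqrt{-16871 - 148} = \sqrt{-17019} = 3 i \sqrt{1891}$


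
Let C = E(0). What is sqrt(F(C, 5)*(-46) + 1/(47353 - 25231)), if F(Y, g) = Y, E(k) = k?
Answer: sqrt(2458)/7374 ≈ 0.0067234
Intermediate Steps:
C = 0
sqrt(F(C, 5)*(-46) + 1/(47353 - 25231)) = sqrt(0*(-46) + 1/(47353 - 25231)) = sqrt(0 + 1/22122) = sqrt(1/22122) = sqrt(2458)/7374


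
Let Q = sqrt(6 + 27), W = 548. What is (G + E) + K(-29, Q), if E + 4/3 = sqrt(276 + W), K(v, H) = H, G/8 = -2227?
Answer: -53452/3 + sqrt(33) + 2*sqrt(206) ≈ -17783.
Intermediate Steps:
G = -17816 (G = 8*(-2227) = -17816)
Q = sqrt(33) ≈ 5.7446
E = -4/3 + 2*sqrt(206) (E = -4/3 + sqrt(276 + 548) = -4/3 + sqrt(824) = -4/3 + 2*sqrt(206) ≈ 27.372)
(G + E) + K(-29, Q) = (-17816 + (-4/3 + 2*sqrt(206))) + sqrt(33) = (-53452/3 + 2*sqrt(206)) + sqrt(33) = -53452/3 + sqrt(33) + 2*sqrt(206)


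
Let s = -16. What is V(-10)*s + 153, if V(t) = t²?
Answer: -1447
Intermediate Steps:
V(-10)*s + 153 = (-10)²*(-16) + 153 = 100*(-16) + 153 = -1600 + 153 = -1447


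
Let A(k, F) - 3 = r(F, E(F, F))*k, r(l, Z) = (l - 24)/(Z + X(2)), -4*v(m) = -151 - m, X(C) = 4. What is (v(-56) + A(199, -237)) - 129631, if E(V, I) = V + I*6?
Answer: -857772379/6620 ≈ -1.2957e+5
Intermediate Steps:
v(m) = 151/4 + m/4 (v(m) = -(-151 - m)/4 = 151/4 + m/4)
E(V, I) = V + 6*I
r(l, Z) = (-24 + l)/(4 + Z) (r(l, Z) = (l - 24)/(Z + 4) = (-24 + l)/(4 + Z))
A(k, F) = 3 + k*(-24 + F)/(4 + 7*F) (A(k, F) = 3 + ((-24 + F)/(4 + (F + 6*F)))*k = 3 + ((-24 + F)/(4 + 7*F))*k = 3 + k*(-24 + F)/(4 + 7*F))
(v(-56) + A(199, -237)) - 129631 = ((151/4 + (¼)*(-56)) + (12 + 21*(-237) + 199*(-24 - 237))/(4 + 7*(-237))) - 129631 = ((151/4 - 14) + (12 - 4977 + 199*(-261))/(4 - 1659)) - 129631 = (95/4 + (12 - 4977 - 51939)/(-1655)) - 129631 = (95/4 - 1/1655*(-56904)) - 129631 = (95/4 + 56904/1655) - 129631 = 384841/6620 - 129631 = -857772379/6620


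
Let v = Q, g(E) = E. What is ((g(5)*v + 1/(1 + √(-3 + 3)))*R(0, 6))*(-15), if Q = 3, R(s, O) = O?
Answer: -1440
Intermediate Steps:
v = 3
((g(5)*v + 1/(1 + √(-3 + 3)))*R(0, 6))*(-15) = ((5*3 + 1/(1 + √(-3 + 3)))*6)*(-15) = ((15 + 1/(1 + √0))*6)*(-15) = ((15 + 1/(1 + 0))*6)*(-15) = ((15 + 1/1)*6)*(-15) = ((15 + 1)*6)*(-15) = (16*6)*(-15) = 96*(-15) = -1440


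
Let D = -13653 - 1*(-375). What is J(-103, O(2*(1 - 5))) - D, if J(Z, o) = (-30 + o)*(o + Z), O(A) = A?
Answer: 17496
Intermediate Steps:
J(Z, o) = (-30 + o)*(Z + o)
D = -13278 (D = -13653 + 375 = -13278)
J(-103, O(2*(1 - 5))) - D = ((2*(1 - 5))**2 - 30*(-103) - 60*(1 - 5) - 206*(1 - 5)) - 1*(-13278) = ((2*(-4))**2 + 3090 - 60*(-4) - 206*(-4)) + 13278 = ((-8)**2 + 3090 - 30*(-8) - 103*(-8)) + 13278 = (64 + 3090 + 240 + 824) + 13278 = 4218 + 13278 = 17496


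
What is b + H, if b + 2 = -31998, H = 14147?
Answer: -17853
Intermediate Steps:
b = -32000 (b = -2 - 31998 = -32000)
b + H = -32000 + 14147 = -17853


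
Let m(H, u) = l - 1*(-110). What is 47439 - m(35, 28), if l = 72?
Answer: 47257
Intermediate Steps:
m(H, u) = 182 (m(H, u) = 72 - 1*(-110) = 72 + 110 = 182)
47439 - m(35, 28) = 47439 - 1*182 = 47439 - 182 = 47257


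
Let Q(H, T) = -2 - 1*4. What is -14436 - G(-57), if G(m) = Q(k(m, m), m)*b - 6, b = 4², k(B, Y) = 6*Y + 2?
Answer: -14334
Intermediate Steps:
k(B, Y) = 2 + 6*Y
Q(H, T) = -6 (Q(H, T) = -2 - 4 = -6)
b = 16
G(m) = -102 (G(m) = -6*16 - 6 = -96 - 6 = -102)
-14436 - G(-57) = -14436 - 1*(-102) = -14436 + 102 = -14334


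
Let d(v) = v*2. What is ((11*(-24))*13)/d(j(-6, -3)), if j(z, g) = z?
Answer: 286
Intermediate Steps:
d(v) = 2*v
((11*(-24))*13)/d(j(-6, -3)) = ((11*(-24))*13)/((2*(-6))) = -264*13/(-12) = -3432*(-1/12) = 286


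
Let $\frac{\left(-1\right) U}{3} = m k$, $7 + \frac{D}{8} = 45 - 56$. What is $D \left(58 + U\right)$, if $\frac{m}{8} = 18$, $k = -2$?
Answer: $-132768$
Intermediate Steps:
$m = 144$ ($m = 8 \cdot 18 = 144$)
$D = -144$ ($D = -56 + 8 \left(45 - 56\right) = -56 + 8 \left(-11\right) = -56 - 88 = -144$)
$U = 864$ ($U = - 3 \cdot 144 \left(-2\right) = \left(-3\right) \left(-288\right) = 864$)
$D \left(58 + U\right) = - 144 \left(58 + 864\right) = \left(-144\right) 922 = -132768$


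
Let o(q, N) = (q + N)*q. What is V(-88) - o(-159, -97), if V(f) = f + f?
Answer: -40880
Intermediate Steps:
o(q, N) = q*(N + q) (o(q, N) = (N + q)*q = q*(N + q))
V(f) = 2*f
V(-88) - o(-159, -97) = 2*(-88) - (-159)*(-97 - 159) = -176 - (-159)*(-256) = -176 - 1*40704 = -176 - 40704 = -40880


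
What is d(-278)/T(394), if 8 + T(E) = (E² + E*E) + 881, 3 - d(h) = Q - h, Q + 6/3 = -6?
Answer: -267/311345 ≈ -0.00085757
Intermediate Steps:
Q = -8 (Q = -2 - 6 = -8)
d(h) = 11 + h (d(h) = 3 - (-8 - h) = 3 + (8 + h) = 11 + h)
T(E) = 873 + 2*E² (T(E) = -8 + ((E² + E*E) + 881) = -8 + ((E² + E²) + 881) = -8 + (2*E² + 881) = -8 + (881 + 2*E²) = 873 + 2*E²)
d(-278)/T(394) = (11 - 278)/(873 + 2*394²) = -267/(873 + 2*155236) = -267/(873 + 310472) = -267/311345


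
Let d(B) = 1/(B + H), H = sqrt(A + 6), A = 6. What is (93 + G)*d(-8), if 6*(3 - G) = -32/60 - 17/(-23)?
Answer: -198649/13455 - 198649*sqrt(3)/53820 ≈ -21.157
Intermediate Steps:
H = 2*sqrt(3) (H = sqrt(6 + 6) = sqrt(12) = 2*sqrt(3) ≈ 3.4641)
G = 6139/2070 (G = 3 - (-32/60 - 17/(-23))/6 = 3 - (-32*1/60 - 17*(-1/23))/6 = 3 - (-8/15 + 17/23)/6 = 3 - 1/6*71/345 = 3 - 71/2070 = 6139/2070 ≈ 2.9657)
d(B) = 1/(B + 2*sqrt(3))
(93 + G)*d(-8) = (93 + 6139/2070)/(-8 + 2*sqrt(3)) = 198649/(2070*(-8 + 2*sqrt(3)))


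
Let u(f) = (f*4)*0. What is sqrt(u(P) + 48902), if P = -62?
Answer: 7*sqrt(998) ≈ 221.14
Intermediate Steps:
u(f) = 0 (u(f) = (4*f)*0 = 0)
sqrt(u(P) + 48902) = sqrt(0 + 48902) = sqrt(48902) = 7*sqrt(998)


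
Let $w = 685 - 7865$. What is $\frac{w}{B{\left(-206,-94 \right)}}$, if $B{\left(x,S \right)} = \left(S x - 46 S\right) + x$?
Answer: $- \frac{3590}{11741} \approx -0.30577$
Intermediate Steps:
$B{\left(x,S \right)} = x - 46 S + S x$ ($B{\left(x,S \right)} = \left(- 46 S + S x\right) + x = x - 46 S + S x$)
$w = -7180$
$\frac{w}{B{\left(-206,-94 \right)}} = - \frac{7180}{-206 - -4324 - -19364} = - \frac{7180}{-206 + 4324 + 19364} = - \frac{7180}{23482} = \left(-7180\right) \frac{1}{23482} = - \frac{3590}{11741}$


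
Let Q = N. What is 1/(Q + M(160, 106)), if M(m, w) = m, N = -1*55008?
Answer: -1/54848 ≈ -1.8232e-5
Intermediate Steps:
N = -55008
Q = -55008
1/(Q + M(160, 106)) = 1/(-55008 + 160) = 1/(-54848) = -1/54848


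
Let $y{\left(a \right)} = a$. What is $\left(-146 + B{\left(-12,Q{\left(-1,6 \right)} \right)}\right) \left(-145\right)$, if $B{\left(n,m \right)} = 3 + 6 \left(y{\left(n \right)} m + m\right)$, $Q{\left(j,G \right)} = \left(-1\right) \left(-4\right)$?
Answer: $59015$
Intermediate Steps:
$Q{\left(j,G \right)} = 4$
$B{\left(n,m \right)} = 3 + 6 m + 6 m n$ ($B{\left(n,m \right)} = 3 + 6 \left(n m + m\right) = 3 + 6 \left(m n + m\right) = 3 + 6 \left(m + m n\right) = 3 + \left(6 m + 6 m n\right) = 3 + 6 m + 6 m n$)
$\left(-146 + B{\left(-12,Q{\left(-1,6 \right)} \right)}\right) \left(-145\right) = \left(-146 + \left(3 + 6 \cdot 4 + 6 \cdot 4 \left(-12\right)\right)\right) \left(-145\right) = \left(-146 + \left(3 + 24 - 288\right)\right) \left(-145\right) = \left(-146 - 261\right) \left(-145\right) = \left(-407\right) \left(-145\right) = 59015$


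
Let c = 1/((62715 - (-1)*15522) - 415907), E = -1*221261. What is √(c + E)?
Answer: I*√25228406875780570/337670 ≈ 470.38*I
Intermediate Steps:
E = -221261
c = -1/337670 (c = 1/((62715 - 1*(-15522)) - 415907) = 1/((62715 + 15522) - 415907) = 1/(78237 - 415907) = 1/(-337670) = -1/337670 ≈ -2.9615e-6)
√(c + E) = √(-1/337670 - 221261) = √(-74713201871/337670) = I*√25228406875780570/337670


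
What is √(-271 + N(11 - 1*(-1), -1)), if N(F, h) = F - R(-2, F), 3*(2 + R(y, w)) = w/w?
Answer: 2*I*√579/3 ≈ 16.042*I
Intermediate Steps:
R(y, w) = -5/3 (R(y, w) = -2 + (w/w)/3 = -2 + (⅓)*1 = -2 + ⅓ = -5/3)
N(F, h) = 5/3 + F (N(F, h) = F - 1*(-5/3) = F + 5/3 = 5/3 + F)
√(-271 + N(11 - 1*(-1), -1)) = √(-271 + (5/3 + (11 - 1*(-1)))) = √(-271 + (5/3 + (11 + 1))) = √(-271 + (5/3 + 12)) = √(-271 + 41/3) = √(-772/3) = 2*I*√579/3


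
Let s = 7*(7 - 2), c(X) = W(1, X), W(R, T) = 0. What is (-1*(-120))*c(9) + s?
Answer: 35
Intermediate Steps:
c(X) = 0
s = 35 (s = 7*5 = 35)
(-1*(-120))*c(9) + s = -1*(-120)*0 + 35 = 120*0 + 35 = 0 + 35 = 35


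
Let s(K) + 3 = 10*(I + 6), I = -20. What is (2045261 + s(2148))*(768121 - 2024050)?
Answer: -2568523004622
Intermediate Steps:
s(K) = -143 (s(K) = -3 + 10*(-20 + 6) = -3 + 10*(-14) = -3 - 140 = -143)
(2045261 + s(2148))*(768121 - 2024050) = (2045261 - 143)*(768121 - 2024050) = 2045118*(-1255929) = -2568523004622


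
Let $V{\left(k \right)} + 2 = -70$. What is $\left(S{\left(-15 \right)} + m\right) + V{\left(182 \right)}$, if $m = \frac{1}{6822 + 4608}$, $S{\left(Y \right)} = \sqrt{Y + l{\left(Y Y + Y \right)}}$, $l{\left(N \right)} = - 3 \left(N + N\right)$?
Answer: $- \frac{822959}{11430} + 5 i \sqrt{51} \approx -72.0 + 35.707 i$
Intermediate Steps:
$l{\left(N \right)} = - 6 N$ ($l{\left(N \right)} = - 3 \cdot 2 N = - 6 N$)
$V{\left(k \right)} = -72$ ($V{\left(k \right)} = -2 - 70 = -72$)
$S{\left(Y \right)} = \sqrt{- 6 Y^{2} - 5 Y}$ ($S{\left(Y \right)} = \sqrt{Y - 6 \left(Y Y + Y\right)} = \sqrt{Y - 6 \left(Y^{2} + Y\right)} = \sqrt{Y - 6 \left(Y + Y^{2}\right)} = \sqrt{Y - \left(6 Y + 6 Y^{2}\right)} = \sqrt{- 6 Y^{2} - 5 Y}$)
$m = \frac{1}{11430} \approx 8.7489 \cdot 10^{-5}$
$\left(S{\left(-15 \right)} + m\right) + V{\left(182 \right)} = \left(\sqrt{- 15 \left(-5 - -90\right)} + \frac{1}{11430}\right) - 72 = \left(\sqrt{- 15 \left(-5 + 90\right)} + \frac{1}{11430}\right) - 72 = \left(\sqrt{\left(-15\right) 85} + \frac{1}{11430}\right) - 72 = \left(\sqrt{-1275} + \frac{1}{11430}\right) - 72 = \left(5 i \sqrt{51} + \frac{1}{11430}\right) - 72 = \left(\frac{1}{11430} + 5 i \sqrt{51}\right) - 72 = - \frac{822959}{11430} + 5 i \sqrt{51}$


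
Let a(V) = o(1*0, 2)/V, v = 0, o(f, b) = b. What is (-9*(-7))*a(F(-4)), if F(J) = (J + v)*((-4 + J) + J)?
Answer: 21/8 ≈ 2.6250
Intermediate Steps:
F(J) = J*(-4 + 2*J) (F(J) = (J + 0)*((-4 + J) + J) = J*(-4 + 2*J))
a(V) = 2/V
(-9*(-7))*a(F(-4)) = (-9*(-7))*(2/((2*(-4)*(-2 - 4)))) = 63*(2/((2*(-4)*(-6)))) = 63*(2/48) = 63*(2*(1/48)) = 63*(1/24) = 21/8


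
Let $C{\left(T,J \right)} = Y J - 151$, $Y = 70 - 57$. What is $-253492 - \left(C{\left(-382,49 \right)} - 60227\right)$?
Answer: $-193751$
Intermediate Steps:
$Y = 13$
$C{\left(T,J \right)} = -151 + 13 J$ ($C{\left(T,J \right)} = 13 J - 151 = -151 + 13 J$)
$-253492 - \left(C{\left(-382,49 \right)} - 60227\right) = -253492 - \left(\left(-151 + 13 \cdot 49\right) - 60227\right) = -253492 - \left(\left(-151 + 637\right) - 60227\right) = -253492 - \left(486 - 60227\right) = -253492 - -59741 = -253492 + 59741 = -193751$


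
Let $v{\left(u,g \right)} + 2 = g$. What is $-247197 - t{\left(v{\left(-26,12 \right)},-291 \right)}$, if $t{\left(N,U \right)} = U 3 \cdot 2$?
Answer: $-245451$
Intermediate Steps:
$v{\left(u,g \right)} = -2 + g$
$t{\left(N,U \right)} = 6 U$ ($t{\left(N,U \right)} = 3 U 2 = 6 U$)
$-247197 - t{\left(v{\left(-26,12 \right)},-291 \right)} = -247197 - 6 \left(-291\right) = -247197 - -1746 = -247197 + 1746 = -245451$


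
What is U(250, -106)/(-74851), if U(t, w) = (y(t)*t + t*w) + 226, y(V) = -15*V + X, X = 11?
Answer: 961024/74851 ≈ 12.839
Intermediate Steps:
y(V) = 11 - 15*V (y(V) = -15*V + 11 = 11 - 15*V)
U(t, w) = 226 + t*w + t*(11 - 15*t) (U(t, w) = ((11 - 15*t)*t + t*w) + 226 = (t*(11 - 15*t) + t*w) + 226 = (t*w + t*(11 - 15*t)) + 226 = 226 + t*w + t*(11 - 15*t))
U(250, -106)/(-74851) = (226 + 250*(-106) - 1*250*(-11 + 15*250))/(-74851) = (226 - 26500 - 1*250*(-11 + 3750))*(-1/74851) = (226 - 26500 - 1*250*3739)*(-1/74851) = (226 - 26500 - 934750)*(-1/74851) = -961024*(-1/74851) = 961024/74851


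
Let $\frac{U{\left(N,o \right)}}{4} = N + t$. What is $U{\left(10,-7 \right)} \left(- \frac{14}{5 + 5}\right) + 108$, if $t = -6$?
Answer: $\frac{428}{5} \approx 85.6$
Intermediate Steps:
$U{\left(N,o \right)} = -24 + 4 N$ ($U{\left(N,o \right)} = 4 \left(N - 6\right) = 4 \left(-6 + N\right) = -24 + 4 N$)
$U{\left(10,-7 \right)} \left(- \frac{14}{5 + 5}\right) + 108 = \left(-24 + 4 \cdot 10\right) \left(- \frac{14}{5 + 5}\right) + 108 = \left(-24 + 40\right) \left(- \frac{14}{10}\right) + 108 = 16 \left(\left(-14\right) \frac{1}{10}\right) + 108 = 16 \left(- \frac{7}{5}\right) + 108 = - \frac{112}{5} + 108 = \frac{428}{5}$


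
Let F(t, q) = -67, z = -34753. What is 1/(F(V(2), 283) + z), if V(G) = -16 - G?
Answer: -1/34820 ≈ -2.8719e-5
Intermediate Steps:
1/(F(V(2), 283) + z) = 1/(-67 - 34753) = 1/(-34820) = -1/34820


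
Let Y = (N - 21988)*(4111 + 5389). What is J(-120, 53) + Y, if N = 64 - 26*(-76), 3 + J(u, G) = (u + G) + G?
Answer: -189506017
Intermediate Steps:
J(u, G) = -3 + u + 2*G (J(u, G) = -3 + ((u + G) + G) = -3 + ((G + u) + G) = -3 + (u + 2*G) = -3 + u + 2*G)
N = 2040 (N = 64 + 1976 = 2040)
Y = -189506000 (Y = (2040 - 21988)*(4111 + 5389) = -19948*9500 = -189506000)
J(-120, 53) + Y = (-3 - 120 + 2*53) - 189506000 = (-3 - 120 + 106) - 189506000 = -17 - 189506000 = -189506017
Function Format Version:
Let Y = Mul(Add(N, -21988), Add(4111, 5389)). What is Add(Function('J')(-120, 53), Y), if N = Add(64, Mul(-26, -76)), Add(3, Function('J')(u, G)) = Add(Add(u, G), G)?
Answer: -189506017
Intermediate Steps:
Function('J')(u, G) = Add(-3, u, Mul(2, G)) (Function('J')(u, G) = Add(-3, Add(Add(u, G), G)) = Add(-3, Add(Add(G, u), G)) = Add(-3, Add(u, Mul(2, G))) = Add(-3, u, Mul(2, G)))
N = 2040 (N = Add(64, 1976) = 2040)
Y = -189506000 (Y = Mul(Add(2040, -21988), Add(4111, 5389)) = Mul(-19948, 9500) = -189506000)
Add(Function('J')(-120, 53), Y) = Add(Add(-3, -120, Mul(2, 53)), -189506000) = Add(Add(-3, -120, 106), -189506000) = Add(-17, -189506000) = -189506017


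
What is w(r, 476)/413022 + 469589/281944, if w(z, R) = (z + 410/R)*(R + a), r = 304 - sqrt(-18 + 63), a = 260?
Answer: 15304149972173/6928719948696 - 368*sqrt(5)/68837 ≈ 2.1968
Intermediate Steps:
r = 304 - 3*sqrt(5) (r = 304 - sqrt(45) = 304 - 3*sqrt(5) ≈ 297.29)
w(z, R) = (260 + R)*(z + 410/R) (w(z, R) = (z + 410/R)*(R + 260) = (z + 410/R)*(260 + R) = (260 + R)*(z + 410/R))
w(r, 476)/413022 + 469589/281944 = (410 + 260*(304 - 3*sqrt(5)) + 106600/476 + 476*(304 - 3*sqrt(5)))/413022 + 469589/281944 = (410 + (79040 - 780*sqrt(5)) + 106600*(1/476) + (144704 - 1428*sqrt(5)))*(1/413022) + 469589*(1/281944) = (410 + (79040 - 780*sqrt(5)) + 26650/119 + (144704 - 1428*sqrt(5)))*(1/413022) + 469589/281944 = (26700976/119 - 2208*sqrt(5))*(1/413022) + 469589/281944 = (13350488/24574809 - 368*sqrt(5)/68837) + 469589/281944 = 15304149972173/6928719948696 - 368*sqrt(5)/68837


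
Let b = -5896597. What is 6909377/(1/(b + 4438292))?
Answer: -10075979025985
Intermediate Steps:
6909377/(1/(b + 4438292)) = 6909377/(1/(-5896597 + 4438292)) = 6909377/(1/(-1458305)) = 6909377/(-1/1458305) = 6909377*(-1458305) = -10075979025985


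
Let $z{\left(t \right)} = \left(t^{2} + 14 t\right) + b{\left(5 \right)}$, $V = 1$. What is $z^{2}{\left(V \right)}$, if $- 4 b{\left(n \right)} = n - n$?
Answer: $225$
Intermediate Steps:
$b{\left(n \right)} = 0$ ($b{\left(n \right)} = - \frac{n - n}{4} = \left(- \frac{1}{4}\right) 0 = 0$)
$z{\left(t \right)} = t^{2} + 14 t$ ($z{\left(t \right)} = \left(t^{2} + 14 t\right) + 0 = t^{2} + 14 t$)
$z^{2}{\left(V \right)} = \left(1 \left(14 + 1\right)\right)^{2} = \left(1 \cdot 15\right)^{2} = 15^{2} = 225$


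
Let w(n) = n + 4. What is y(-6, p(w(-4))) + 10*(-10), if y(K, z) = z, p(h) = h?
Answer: -100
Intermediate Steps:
w(n) = 4 + n
y(-6, p(w(-4))) + 10*(-10) = (4 - 4) + 10*(-10) = 0 - 100 = -100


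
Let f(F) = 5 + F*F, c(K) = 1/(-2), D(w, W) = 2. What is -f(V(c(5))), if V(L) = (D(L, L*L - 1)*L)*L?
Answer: -21/4 ≈ -5.2500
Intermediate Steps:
c(K) = -½
V(L) = 2*L² (V(L) = (2*L)*L = 2*L²)
f(F) = 5 + F²
-f(V(c(5))) = -(5 + (2*(-½)²)²) = -(5 + (2*(¼))²) = -(5 + (½)²) = -(5 + ¼) = -1*21/4 = -21/4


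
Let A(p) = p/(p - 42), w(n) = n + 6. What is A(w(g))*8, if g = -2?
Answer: -16/19 ≈ -0.84210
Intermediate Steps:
w(n) = 6 + n
A(p) = p/(-42 + p)
A(w(g))*8 = ((6 - 2)/(-42 + (6 - 2)))*8 = (4/(-42 + 4))*8 = (4/(-38))*8 = (4*(-1/38))*8 = -2/19*8 = -16/19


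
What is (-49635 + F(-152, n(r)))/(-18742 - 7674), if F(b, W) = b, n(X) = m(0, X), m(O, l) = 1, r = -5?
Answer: 49787/26416 ≈ 1.8847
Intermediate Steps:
n(X) = 1
(-49635 + F(-152, n(r)))/(-18742 - 7674) = (-49635 - 152)/(-18742 - 7674) = -49787/(-26416) = -49787*(-1/26416) = 49787/26416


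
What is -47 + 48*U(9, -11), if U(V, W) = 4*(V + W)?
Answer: -431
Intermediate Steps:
U(V, W) = 4*V + 4*W
-47 + 48*U(9, -11) = -47 + 48*(4*9 + 4*(-11)) = -47 + 48*(36 - 44) = -47 + 48*(-8) = -47 - 384 = -431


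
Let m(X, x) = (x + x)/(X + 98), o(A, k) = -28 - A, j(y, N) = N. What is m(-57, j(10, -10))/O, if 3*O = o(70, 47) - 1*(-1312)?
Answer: -30/24887 ≈ -0.0012054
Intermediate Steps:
m(X, x) = 2*x/(98 + X) (m(X, x) = (2*x)/(98 + X) = 2*x/(98 + X))
O = 1214/3 (O = ((-28 - 1*70) - 1*(-1312))/3 = ((-28 - 70) + 1312)/3 = (-98 + 1312)/3 = (1/3)*1214 = 1214/3 ≈ 404.67)
m(-57, j(10, -10))/O = (2*(-10)/(98 - 57))/(1214/3) = (2*(-10)/41)*(3/1214) = (2*(-10)*(1/41))*(3/1214) = -20/41*3/1214 = -30/24887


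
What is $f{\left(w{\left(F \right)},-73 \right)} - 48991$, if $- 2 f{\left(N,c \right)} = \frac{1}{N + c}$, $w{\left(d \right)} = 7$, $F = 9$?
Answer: $- \frac{6466811}{132} \approx -48991.0$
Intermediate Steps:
$f{\left(N,c \right)} = - \frac{1}{2 \left(N + c\right)}$
$f{\left(w{\left(F \right)},-73 \right)} - 48991 = - \frac{1}{2 \cdot 7 + 2 \left(-73\right)} - 48991 = - \frac{1}{14 - 146} - 48991 = - \frac{1}{-132} - 48991 = \left(-1\right) \left(- \frac{1}{132}\right) - 48991 = \frac{1}{132} - 48991 = - \frac{6466811}{132}$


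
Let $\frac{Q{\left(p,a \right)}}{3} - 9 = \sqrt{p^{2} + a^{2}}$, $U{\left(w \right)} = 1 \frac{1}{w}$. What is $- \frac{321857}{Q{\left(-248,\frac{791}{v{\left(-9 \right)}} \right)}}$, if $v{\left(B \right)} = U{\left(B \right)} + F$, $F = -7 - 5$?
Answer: $\frac{11471949051}{780446824} - \frac{35082413 \sqrt{781409185}}{2341340472} \approx -404.16$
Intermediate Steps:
$U{\left(w \right)} = \frac{1}{w}$
$F = -12$
$v{\left(B \right)} = -12 + \frac{1}{B}$ ($v{\left(B \right)} = \frac{1}{B} - 12 = -12 + \frac{1}{B}$)
$Q{\left(p,a \right)} = 27 + 3 \sqrt{a^{2} + p^{2}}$ ($Q{\left(p,a \right)} = 27 + 3 \sqrt{p^{2} + a^{2}} = 27 + 3 \sqrt{a^{2} + p^{2}}$)
$- \frac{321857}{Q{\left(-248,\frac{791}{v{\left(-9 \right)}} \right)}} = - \frac{321857}{27 + 3 \sqrt{\left(\frac{791}{-12 + \frac{1}{-9}}\right)^{2} + \left(-248\right)^{2}}} = - \frac{321857}{27 + 3 \sqrt{\left(\frac{791}{-12 - \frac{1}{9}}\right)^{2} + 61504}} = - \frac{321857}{27 + 3 \sqrt{\left(\frac{791}{- \frac{109}{9}}\right)^{2} + 61504}} = - \frac{321857}{27 + 3 \sqrt{\left(791 \left(- \frac{9}{109}\right)\right)^{2} + 61504}} = - \frac{321857}{27 + 3 \sqrt{\left(- \frac{7119}{109}\right)^{2} + 61504}} = - \frac{321857}{27 + 3 \sqrt{\frac{50680161}{11881} + 61504}} = - \frac{321857}{27 + 3 \sqrt{\frac{781409185}{11881}}} = - \frac{321857}{27 + 3 \frac{\sqrt{781409185}}{109}} = - \frac{321857}{27 + \frac{3 \sqrt{781409185}}{109}}$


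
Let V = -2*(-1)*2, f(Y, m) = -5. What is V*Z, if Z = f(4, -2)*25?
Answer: -500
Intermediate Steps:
Z = -125 (Z = -5*25 = -125)
V = 4 (V = 2*2 = 4)
V*Z = 4*(-125) = -500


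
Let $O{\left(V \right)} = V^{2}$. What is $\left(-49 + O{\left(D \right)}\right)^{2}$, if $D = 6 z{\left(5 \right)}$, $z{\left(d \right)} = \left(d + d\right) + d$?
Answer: $64818601$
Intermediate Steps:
$z{\left(d \right)} = 3 d$ ($z{\left(d \right)} = 2 d + d = 3 d$)
$D = 90$ ($D = 6 \cdot 3 \cdot 5 = 6 \cdot 15 = 90$)
$\left(-49 + O{\left(D \right)}\right)^{2} = \left(-49 + 90^{2}\right)^{2} = \left(-49 + 8100\right)^{2} = 8051^{2} = 64818601$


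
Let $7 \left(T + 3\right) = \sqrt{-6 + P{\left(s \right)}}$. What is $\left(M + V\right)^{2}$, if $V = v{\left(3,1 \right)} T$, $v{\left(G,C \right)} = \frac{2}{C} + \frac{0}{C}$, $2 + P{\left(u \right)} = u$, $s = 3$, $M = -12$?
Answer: $\frac{15856}{49} - \frac{72 i \sqrt{5}}{7} \approx 323.59 - 23.0 i$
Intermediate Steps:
$P{\left(u \right)} = -2 + u$
$v{\left(G,C \right)} = \frac{2}{C}$ ($v{\left(G,C \right)} = \frac{2}{C} + 0 = \frac{2}{C}$)
$T = -3 + \frac{i \sqrt{5}}{7}$ ($T = -3 + \frac{\sqrt{-6 + \left(-2 + 3\right)}}{7} = -3 + \frac{\sqrt{-6 + 1}}{7} = -3 + \frac{\sqrt{-5}}{7} = -3 + \frac{i \sqrt{5}}{7} \approx -3.0 + 0.31944 i$)
$V = -6 + \frac{2 i \sqrt{5}}{7}$ ($V = \frac{2}{1} \left(-3 + \frac{i \sqrt{5}}{7}\right) = 2 \cdot 1 \left(-3 + \frac{i \sqrt{5}}{7}\right) = 2 \left(-3 + \frac{i \sqrt{5}}{7}\right) = -6 + \frac{2 i \sqrt{5}}{7} \approx -6.0 + 0.63888 i$)
$\left(M + V\right)^{2} = \left(-12 - \left(6 - \frac{2 i \sqrt{5}}{7}\right)\right)^{2} = \left(-18 + \frac{2 i \sqrt{5}}{7}\right)^{2}$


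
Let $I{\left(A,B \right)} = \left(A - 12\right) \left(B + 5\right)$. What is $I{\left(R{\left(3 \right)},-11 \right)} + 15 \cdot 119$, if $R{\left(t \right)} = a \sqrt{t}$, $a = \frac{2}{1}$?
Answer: $1857 - 12 \sqrt{3} \approx 1836.2$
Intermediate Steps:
$a = 2$ ($a = 2 \cdot 1 = 2$)
$R{\left(t \right)} = 2 \sqrt{t}$
$I{\left(A,B \right)} = \left(-12 + A\right) \left(5 + B\right)$
$I{\left(R{\left(3 \right)},-11 \right)} + 15 \cdot 119 = \left(-60 - -132 + 5 \cdot 2 \sqrt{3} + 2 \sqrt{3} \left(-11\right)\right) + 15 \cdot 119 = \left(-60 + 132 + 10 \sqrt{3} - 22 \sqrt{3}\right) + 1785 = \left(72 - 12 \sqrt{3}\right) + 1785 = 1857 - 12 \sqrt{3}$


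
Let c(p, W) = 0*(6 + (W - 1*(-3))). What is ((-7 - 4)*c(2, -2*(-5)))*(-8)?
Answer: 0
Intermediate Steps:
c(p, W) = 0 (c(p, W) = 0*(6 + (W + 3)) = 0*(6 + (3 + W)) = 0*(9 + W) = 0)
((-7 - 4)*c(2, -2*(-5)))*(-8) = ((-7 - 4)*0)*(-8) = -11*0*(-8) = 0*(-8) = 0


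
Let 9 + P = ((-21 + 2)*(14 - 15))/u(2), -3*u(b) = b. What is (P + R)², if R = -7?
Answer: 7921/4 ≈ 1980.3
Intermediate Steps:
u(b) = -b/3
P = -75/2 (P = -9 + ((-21 + 2)*(14 - 15))/((-⅓*2)) = -9 + (-19*(-1))/(-⅔) = -9 + 19*(-3/2) = -9 - 57/2 = -75/2 ≈ -37.500)
(P + R)² = (-75/2 - 7)² = (-89/2)² = 7921/4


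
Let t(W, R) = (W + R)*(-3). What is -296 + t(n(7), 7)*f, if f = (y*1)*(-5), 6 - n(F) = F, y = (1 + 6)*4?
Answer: 2224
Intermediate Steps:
y = 28 (y = 7*4 = 28)
n(F) = 6 - F
t(W, R) = -3*R - 3*W (t(W, R) = (R + W)*(-3) = -3*R - 3*W)
f = -140 (f = (28*1)*(-5) = 28*(-5) = -140)
-296 + t(n(7), 7)*f = -296 + (-3*7 - 3*(6 - 1*7))*(-140) = -296 + (-21 - 3*(6 - 7))*(-140) = -296 + (-21 - 3*(-1))*(-140) = -296 + (-21 + 3)*(-140) = -296 - 18*(-140) = -296 + 2520 = 2224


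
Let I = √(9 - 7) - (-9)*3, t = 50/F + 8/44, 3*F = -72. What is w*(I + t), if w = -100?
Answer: -82825/33 - 100*√2 ≈ -2651.3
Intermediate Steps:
F = -24 (F = (⅓)*(-72) = -24)
t = -251/132 (t = 50/(-24) + 8/44 = 50*(-1/24) + 8*(1/44) = -25/12 + 2/11 = -251/132 ≈ -1.9015)
I = 27 + √2 (I = √2 - 1*(-27) = √2 + 27 = 27 + √2 ≈ 28.414)
w*(I + t) = -100*((27 + √2) - 251/132) = -100*(3313/132 + √2) = -82825/33 - 100*√2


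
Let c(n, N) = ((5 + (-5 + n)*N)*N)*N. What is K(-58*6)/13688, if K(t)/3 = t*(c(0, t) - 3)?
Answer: -1901938293/118 ≈ -1.6118e+7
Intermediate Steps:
c(n, N) = N**2*(5 + N*(-5 + n)) (c(n, N) = ((5 + N*(-5 + n))*N)*N = (N*(5 + N*(-5 + n)))*N = N**2*(5 + N*(-5 + n)))
K(t) = 3*t*(-3 + t**2*(5 - 5*t)) (K(t) = 3*(t*(t**2*(5 - 5*t + t*0) - 3)) = 3*(t*(t**2*(5 - 5*t + 0) - 3)) = 3*(t*(t**2*(5 - 5*t) - 3)) = 3*(t*(-3 + t**2*(5 - 5*t))) = 3*t*(-3 + t**2*(5 - 5*t)))
K(-58*6)/13688 = (3*(-58*6)*(-3 + 5*(-58*6)**2*(1 - (-58)*6)))/13688 = (3*(-348)*(-3 + 5*(-348)**2*(1 - 1*(-348))))*(1/13688) = (3*(-348)*(-3 + 5*121104*(1 + 348)))*(1/13688) = (3*(-348)*(-3 + 5*121104*349))*(1/13688) = (3*(-348)*(-3 + 211326480))*(1/13688) = (3*(-348)*211326477)*(1/13688) = -220624841988*1/13688 = -1901938293/118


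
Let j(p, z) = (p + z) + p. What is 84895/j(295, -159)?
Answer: 84895/431 ≈ 196.97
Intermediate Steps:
j(p, z) = z + 2*p
84895/j(295, -159) = 84895/(-159 + 2*295) = 84895/(-159 + 590) = 84895/431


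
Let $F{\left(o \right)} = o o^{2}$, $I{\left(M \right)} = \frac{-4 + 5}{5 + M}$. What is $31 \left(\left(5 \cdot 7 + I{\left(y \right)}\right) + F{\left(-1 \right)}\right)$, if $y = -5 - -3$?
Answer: $\frac{3193}{3} \approx 1064.3$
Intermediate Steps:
$y = -2$ ($y = -5 + 3 = -2$)
$I{\left(M \right)} = \frac{1}{5 + M}$ ($I{\left(M \right)} = 1 \frac{1}{5 + M} = \frac{1}{5 + M}$)
$F{\left(o \right)} = o^{3}$
$31 \left(\left(5 \cdot 7 + I{\left(y \right)}\right) + F{\left(-1 \right)}\right) = 31 \left(\left(5 \cdot 7 + \frac{1}{5 - 2}\right) + \left(-1\right)^{3}\right) = 31 \left(\left(35 + \frac{1}{3}\right) - 1\right) = 31 \left(\frac{106}{3} - 1\right) = 31 \cdot \frac{103}{3} = \frac{3193}{3}$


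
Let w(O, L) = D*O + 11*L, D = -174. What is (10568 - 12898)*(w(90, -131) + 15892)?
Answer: 2816970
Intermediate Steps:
w(O, L) = -174*O + 11*L
(10568 - 12898)*(w(90, -131) + 15892) = (10568 - 12898)*((-174*90 + 11*(-131)) + 15892) = -2330*((-15660 - 1441) + 15892) = -2330*(-17101 + 15892) = -2330*(-1209) = 2816970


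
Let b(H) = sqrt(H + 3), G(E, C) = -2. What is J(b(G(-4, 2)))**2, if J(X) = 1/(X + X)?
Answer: 1/4 ≈ 0.25000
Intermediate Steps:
b(H) = sqrt(3 + H)
J(X) = 1/(2*X)
J(b(G(-4, 2)))**2 = (1/(2*(sqrt(3 - 2))))**2 = (1/(2*(sqrt(1))))**2 = ((1/2)/1)**2 = ((1/2)*1)**2 = (1/2)**2 = 1/4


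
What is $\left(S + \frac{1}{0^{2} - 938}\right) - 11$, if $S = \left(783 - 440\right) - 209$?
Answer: $\frac{115373}{938} \approx 123.0$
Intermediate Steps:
$S = 134$ ($S = 343 - 209 = 134$)
$\left(S + \frac{1}{0^{2} - 938}\right) - 11 = \left(134 + \frac{1}{0^{2} - 938}\right) - 11 = \left(134 + \frac{1}{0 - 938}\right) - 11 = \left(134 + \frac{1}{-938}\right) - 11 = \left(134 - \frac{1}{938}\right) - 11 = \frac{125691}{938} - 11 = \frac{115373}{938}$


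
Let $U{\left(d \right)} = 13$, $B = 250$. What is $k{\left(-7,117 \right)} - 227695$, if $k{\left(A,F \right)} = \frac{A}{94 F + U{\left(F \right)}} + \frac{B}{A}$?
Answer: $- \frac{2507542902}{11011} \approx -2.2773 \cdot 10^{5}$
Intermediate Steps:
$k{\left(A,F \right)} = \frac{250}{A} + \frac{A}{13 + 94 F}$ ($k{\left(A,F \right)} = \frac{A}{94 F + 13} + \frac{250}{A} = \frac{A}{13 + 94 F} + \frac{250}{A} = \frac{250}{A} + \frac{A}{13 + 94 F}$)
$k{\left(-7,117 \right)} - 227695 = \frac{3250 + \left(-7\right)^{2} + 23500 \cdot 117}{\left(-7\right) \left(13 + 94 \cdot 117\right)} - 227695 = - \frac{3250 + 49 + 2749500}{7 \left(13 + 10998\right)} - 227695 = \left(- \frac{1}{7}\right) \frac{1}{11011} \cdot 2752799 - 227695 = - \frac{393257}{11011} - 227695 = - \frac{2507542902}{11011}$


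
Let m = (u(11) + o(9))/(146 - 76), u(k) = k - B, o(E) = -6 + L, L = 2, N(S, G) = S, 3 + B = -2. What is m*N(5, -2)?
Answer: 6/7 ≈ 0.85714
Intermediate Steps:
B = -5 (B = -3 - 2 = -5)
o(E) = -4 (o(E) = -6 + 2 = -4)
u(k) = 5 + k (u(k) = k - 1*(-5) = k + 5 = 5 + k)
m = 6/35 (m = ((5 + 11) - 4)/(146 - 76) = (16 - 4)/70 = 12*(1/70) = 6/35 ≈ 0.17143)
m*N(5, -2) = (6/35)*5 = 6/7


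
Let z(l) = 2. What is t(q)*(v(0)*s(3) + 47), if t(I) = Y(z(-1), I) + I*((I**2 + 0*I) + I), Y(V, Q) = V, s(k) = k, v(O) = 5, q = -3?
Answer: -992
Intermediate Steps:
t(I) = 2 + I*(I + I**2) (t(I) = 2 + I*((I**2 + 0*I) + I) = 2 + I*((I**2 + 0) + I) = 2 + I*(I**2 + I) = 2 + I*(I + I**2))
t(q)*(v(0)*s(3) + 47) = (2 + (-3)**2 + (-3)**3)*(5*3 + 47) = (2 + 9 - 27)*(15 + 47) = -16*62 = -992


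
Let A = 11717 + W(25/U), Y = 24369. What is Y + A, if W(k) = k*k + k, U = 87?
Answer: 273137734/7569 ≈ 36086.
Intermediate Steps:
W(k) = k + k**2 (W(k) = k**2 + k = k + k**2)
A = 88688773/7569 (A = 11717 + (25/87)*(1 + 25/87) = 11717 + (25*(1/87))*(1 + 25*(1/87)) = 11717 + 25*(1 + 25/87)/87 = 11717 + (25/87)*(112/87) = 11717 + 2800/7569 = 88688773/7569 ≈ 11717.)
Y + A = 24369 + 88688773/7569 = 273137734/7569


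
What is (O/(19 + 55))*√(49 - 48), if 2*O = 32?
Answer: 8/37 ≈ 0.21622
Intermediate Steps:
O = 16 (O = (½)*32 = 16)
(O/(19 + 55))*√(49 - 48) = (16/(19 + 55))*√(49 - 48) = (16/74)*√1 = (16*(1/74))*1 = (8/37)*1 = 8/37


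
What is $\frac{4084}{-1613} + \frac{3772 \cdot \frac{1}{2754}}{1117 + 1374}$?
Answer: $- \frac{14005514870}{5532762591} \approx -2.5314$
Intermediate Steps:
$\frac{4084}{-1613} + \frac{3772 \cdot \frac{1}{2754}}{1117 + 1374} = 4084 \left(- \frac{1}{1613}\right) + \frac{3772 \cdot \frac{1}{2754}}{2491} = - \frac{4084}{1613} + \frac{1886}{1377} \cdot \frac{1}{2491} = - \frac{4084}{1613} + \frac{1886}{3430107} = - \frac{14005514870}{5532762591}$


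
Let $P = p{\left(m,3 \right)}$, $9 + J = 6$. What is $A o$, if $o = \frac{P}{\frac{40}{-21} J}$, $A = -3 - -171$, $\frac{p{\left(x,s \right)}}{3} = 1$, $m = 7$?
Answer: $\frac{441}{5} \approx 88.2$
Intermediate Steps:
$p{\left(x,s \right)} = 3$ ($p{\left(x,s \right)} = 3 \cdot 1 = 3$)
$J = -3$ ($J = -9 + 6 = -3$)
$P = 3$
$A = 168$ ($A = -3 + 171 = 168$)
$o = \frac{21}{40}$ ($o = \frac{3}{\frac{40}{-21} \left(-3\right)} = \frac{3}{40 \left(- \frac{1}{21}\right) \left(-3\right)} = \frac{3}{\left(- \frac{40}{21}\right) \left(-3\right)} = \frac{3}{\frac{40}{7}} = 3 \cdot \frac{7}{40} = \frac{21}{40} \approx 0.525$)
$A o = 168 \cdot \frac{21}{40} = \frac{441}{5}$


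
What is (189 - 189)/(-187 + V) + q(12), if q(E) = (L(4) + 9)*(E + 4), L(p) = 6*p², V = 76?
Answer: 1680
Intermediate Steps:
q(E) = 420 + 105*E (q(E) = (6*4² + 9)*(E + 4) = (6*16 + 9)*(4 + E) = (96 + 9)*(4 + E) = 105*(4 + E) = 420 + 105*E)
(189 - 189)/(-187 + V) + q(12) = (189 - 189)/(-187 + 76) + (420 + 105*12) = 0/(-111) + (420 + 1260) = 0*(-1/111) + 1680 = 0 + 1680 = 1680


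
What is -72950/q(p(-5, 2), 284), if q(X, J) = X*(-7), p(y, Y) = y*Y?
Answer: -7295/7 ≈ -1042.1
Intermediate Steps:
p(y, Y) = Y*y
q(X, J) = -7*X
-72950/q(p(-5, 2), 284) = -72950/((-14*(-5))) = -72950/((-7*(-10))) = -72950/70 = -72950*1/70 = -7295/7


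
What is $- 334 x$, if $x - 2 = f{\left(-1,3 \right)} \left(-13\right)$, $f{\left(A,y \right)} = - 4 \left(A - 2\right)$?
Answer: $51436$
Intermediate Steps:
$f{\left(A,y \right)} = 8 - 4 A$ ($f{\left(A,y \right)} = - 4 \left(-2 + A\right) = 8 - 4 A$)
$x = -154$ ($x = 2 + \left(8 - -4\right) \left(-13\right) = 2 + \left(8 + 4\right) \left(-13\right) = 2 + 12 \left(-13\right) = 2 - 156 = -154$)
$- 334 x = \left(-334\right) \left(-154\right) = 51436$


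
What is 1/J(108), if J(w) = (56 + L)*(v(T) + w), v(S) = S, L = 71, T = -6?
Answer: 1/12954 ≈ 7.7196e-5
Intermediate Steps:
J(w) = -762 + 127*w (J(w) = (56 + 71)*(-6 + w) = 127*(-6 + w) = -762 + 127*w)
1/J(108) = 1/(-762 + 127*108) = 1/(-762 + 13716) = 1/12954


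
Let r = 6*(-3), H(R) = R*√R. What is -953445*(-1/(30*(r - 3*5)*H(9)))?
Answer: -63563/1782 ≈ -35.669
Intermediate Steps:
H(R) = R^(3/2)
r = -18
-953445*(-1/(30*(r - 3*5)*H(9))) = -953445*(-1/(810*(-18 - 3*5))) = -953445*(-1/(810*(-18 - 15))) = -953445/(-33*(-30)*27) = -953445/(990*27) = -953445/26730 = -953445*1/26730 = -63563/1782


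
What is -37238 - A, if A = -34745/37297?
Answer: -1388830941/37297 ≈ -37237.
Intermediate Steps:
A = -34745/37297 (A = -34745*1/37297 = -34745/37297 ≈ -0.93158)
-37238 - A = -37238 - 1*(-34745/37297) = -37238 + 34745/37297 = -1388830941/37297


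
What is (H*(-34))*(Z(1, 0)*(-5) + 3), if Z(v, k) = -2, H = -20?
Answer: 8840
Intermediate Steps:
(H*(-34))*(Z(1, 0)*(-5) + 3) = (-20*(-34))*(-2*(-5) + 3) = 680*(10 + 3) = 680*13 = 8840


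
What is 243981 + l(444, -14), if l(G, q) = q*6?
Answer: 243897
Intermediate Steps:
l(G, q) = 6*q
243981 + l(444, -14) = 243981 + 6*(-14) = 243981 - 84 = 243897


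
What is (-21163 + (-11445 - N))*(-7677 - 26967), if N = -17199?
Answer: 533829396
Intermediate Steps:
(-21163 + (-11445 - N))*(-7677 - 26967) = (-21163 + (-11445 - 1*(-17199)))*(-7677 - 26967) = (-21163 + (-11445 + 17199))*(-34644) = (-21163 + 5754)*(-34644) = -15409*(-34644) = 533829396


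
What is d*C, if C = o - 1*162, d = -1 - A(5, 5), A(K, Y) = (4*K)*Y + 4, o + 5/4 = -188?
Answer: 147525/4 ≈ 36881.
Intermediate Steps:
o = -757/4 (o = -5/4 - 188 = -757/4 ≈ -189.25)
A(K, Y) = 4 + 4*K*Y (A(K, Y) = 4*K*Y + 4 = 4 + 4*K*Y)
d = -105 (d = -1 - (4 + 4*5*5) = -1 - (4 + 100) = -1 - 1*104 = -1 - 104 = -105)
C = -1405/4 (C = -757/4 - 1*162 = -757/4 - 162 = -1405/4 ≈ -351.25)
d*C = -105*(-1405/4) = 147525/4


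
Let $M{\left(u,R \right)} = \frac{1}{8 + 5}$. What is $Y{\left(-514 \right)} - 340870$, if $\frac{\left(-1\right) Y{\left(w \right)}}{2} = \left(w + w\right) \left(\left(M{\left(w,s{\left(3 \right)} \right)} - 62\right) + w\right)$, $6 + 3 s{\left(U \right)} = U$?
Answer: $- \frac{19824582}{13} \approx -1.525 \cdot 10^{6}$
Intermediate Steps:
$s{\left(U \right)} = -2 + \frac{U}{3}$
$M{\left(u,R \right)} = \frac{1}{13}$
$Y{\left(w \right)} = - 4 w \left(- \frac{805}{13} + w\right)$ ($Y{\left(w \right)} = - 2 \left(w + w\right) \left(\left(\frac{1}{13} - 62\right) + w\right) = - 2 \cdot 2 w \left(- \frac{805}{13} + w\right) = - 4 w \left(- \frac{805}{13} + w\right)$)
$Y{\left(-514 \right)} - 340870 = \frac{4}{13} \left(-514\right) \left(805 - -6682\right) - 340870 = \frac{4}{13} \left(-514\right) \left(805 + 6682\right) - 340870 = \frac{4}{13} \left(-514\right) 7487 - 340870 = - \frac{15393272}{13} - 340870 = - \frac{19824582}{13}$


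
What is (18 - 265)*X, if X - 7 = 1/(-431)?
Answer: -744952/431 ≈ -1728.4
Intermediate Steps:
X = 3016/431 (X = 7 + 1/(-431) = 7 - 1/431 = 3016/431 ≈ 6.9977)
(18 - 265)*X = (18 - 265)*(3016/431) = -247*3016/431 = -744952/431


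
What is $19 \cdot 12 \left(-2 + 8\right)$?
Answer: $1368$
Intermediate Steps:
$19 \cdot 12 \left(-2 + 8\right) = 228 \cdot 6 = 1368$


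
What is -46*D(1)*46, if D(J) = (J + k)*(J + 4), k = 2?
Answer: -31740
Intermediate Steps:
D(J) = (2 + J)*(4 + J) (D(J) = (J + 2)*(J + 4) = (2 + J)*(4 + J))
-46*D(1)*46 = -46*(8 + 1² + 6*1)*46 = -46*(8 + 1 + 6)*46 = -46*15*46 = -690*46 = -31740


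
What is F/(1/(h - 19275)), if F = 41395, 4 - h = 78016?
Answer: -4027195365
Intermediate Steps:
h = -78012 (h = 4 - 1*78016 = 4 - 78016 = -78012)
F/(1/(h - 19275)) = 41395/(1/(-78012 - 19275)) = 41395/(1/(-97287)) = 41395/(-1/97287) = 41395*(-97287) = -4027195365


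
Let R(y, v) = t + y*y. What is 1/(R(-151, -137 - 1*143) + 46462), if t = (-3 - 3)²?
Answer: 1/69299 ≈ 1.4430e-5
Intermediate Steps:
t = 36 (t = (-6)² = 36)
R(y, v) = 36 + y² (R(y, v) = 36 + y*y = 36 + y²)
1/(R(-151, -137 - 1*143) + 46462) = 1/((36 + (-151)²) + 46462) = 1/((36 + 22801) + 46462) = 1/(22837 + 46462) = 1/69299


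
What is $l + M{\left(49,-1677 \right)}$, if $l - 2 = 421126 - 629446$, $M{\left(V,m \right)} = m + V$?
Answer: $-209946$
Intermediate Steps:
$M{\left(V,m \right)} = V + m$
$l = -208318$ ($l = 2 + \left(421126 - 629446\right) = 2 - 208320 = -208318$)
$l + M{\left(49,-1677 \right)} = -208318 + \left(49 - 1677\right) = -208318 - 1628 = -209946$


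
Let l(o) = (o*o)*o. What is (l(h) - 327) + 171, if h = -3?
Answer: -183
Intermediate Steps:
l(o) = o³ (l(o) = o²*o = o³)
(l(h) - 327) + 171 = ((-3)³ - 327) + 171 = (-27 - 327) + 171 = -354 + 171 = -183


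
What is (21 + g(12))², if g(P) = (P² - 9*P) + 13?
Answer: 4900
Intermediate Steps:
g(P) = 13 + P² - 9*P
(21 + g(12))² = (21 + (13 + 12² - 9*12))² = (21 + (13 + 144 - 108))² = (21 + 49)² = 70² = 4900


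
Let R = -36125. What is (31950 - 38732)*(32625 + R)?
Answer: 23737000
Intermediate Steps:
(31950 - 38732)*(32625 + R) = (31950 - 38732)*(32625 - 36125) = -6782*(-3500) = 23737000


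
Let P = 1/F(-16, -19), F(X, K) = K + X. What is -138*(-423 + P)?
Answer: 2043228/35 ≈ 58378.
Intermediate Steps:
P = -1/35 (P = 1/(-19 - 16) = 1/(-35) = -1/35 ≈ -0.028571)
-138*(-423 + P) = -138*(-423 - 1/35) = -138*(-14806/35) = 2043228/35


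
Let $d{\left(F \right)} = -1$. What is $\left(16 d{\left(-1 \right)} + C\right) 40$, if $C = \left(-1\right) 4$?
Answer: $-800$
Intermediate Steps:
$C = -4$
$\left(16 d{\left(-1 \right)} + C\right) 40 = \left(16 \left(-1\right) - 4\right) 40 = \left(-16 - 4\right) 40 = \left(-20\right) 40 = -800$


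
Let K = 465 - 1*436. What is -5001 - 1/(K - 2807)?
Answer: -13892777/2778 ≈ -5001.0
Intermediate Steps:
K = 29 (K = 465 - 436 = 29)
-5001 - 1/(K - 2807) = -5001 - 1/(29 - 2807) = -5001 - 1/(-2778) = -5001 - 1*(-1/2778) = -5001 + 1/2778 = -13892777/2778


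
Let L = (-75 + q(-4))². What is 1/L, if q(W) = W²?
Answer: 1/3481 ≈ 0.00028727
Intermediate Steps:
L = 3481 (L = (-75 + (-4)²)² = (-75 + 16)² = (-59)² = 3481)
1/L = 1/3481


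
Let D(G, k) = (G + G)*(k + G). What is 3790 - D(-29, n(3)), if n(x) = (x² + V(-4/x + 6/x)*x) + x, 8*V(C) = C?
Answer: 5637/2 ≈ 2818.5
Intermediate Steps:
V(C) = C/8
n(x) = ¼ + x + x² (n(x) = (x² + ((-4/x + 6/x)/8)*x) + x = (x² + ((2/x)/8)*x) + x = (x² + (1/(4*x))*x) + x = (x² + ¼) + x = (¼ + x²) + x = ¼ + x + x²)
D(G, k) = 2*G*(G + k) (D(G, k) = (2*G)*(G + k) = 2*G*(G + k))
3790 - D(-29, n(3)) = 3790 - 2*(-29)*(-29 + (¼ + 3 + 3²)) = 3790 - 2*(-29)*(-29 + (¼ + 3 + 9)) = 3790 - 2*(-29)*(-29 + 49/4) = 3790 - 2*(-29)*(-67)/4 = 3790 - 1*1943/2 = 3790 - 1943/2 = 5637/2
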